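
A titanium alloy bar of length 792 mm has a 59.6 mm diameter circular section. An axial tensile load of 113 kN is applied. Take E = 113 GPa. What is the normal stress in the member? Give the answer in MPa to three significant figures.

A = 2790 mm².
σ = N/A = 113000/2790 = 40.5 MPa.

40.5 MPa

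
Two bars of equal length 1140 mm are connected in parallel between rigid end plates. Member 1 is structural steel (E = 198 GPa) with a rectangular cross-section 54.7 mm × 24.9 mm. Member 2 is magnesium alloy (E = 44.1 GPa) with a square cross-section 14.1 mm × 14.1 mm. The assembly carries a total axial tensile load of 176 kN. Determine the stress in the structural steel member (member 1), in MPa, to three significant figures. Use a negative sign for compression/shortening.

125 MPa

A_1 = 1362 mm².
A_2 = 198.8 mm².
Equal strain + equilibrium ⇒ each member carries load in proportion to AE: A₁E₁ = 269700000 N, A₂E₂ = 8768000 N, ΣAE = 278400000 N.
σ₁ = P·E₁/ΣAE = 176000·198000/278400000 = 125.2 MPa.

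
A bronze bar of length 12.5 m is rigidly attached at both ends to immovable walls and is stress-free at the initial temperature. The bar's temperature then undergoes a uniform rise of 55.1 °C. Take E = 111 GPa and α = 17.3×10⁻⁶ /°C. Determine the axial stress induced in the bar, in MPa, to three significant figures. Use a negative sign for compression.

Free thermal expansion αLΔT = 17.3e-6 · 12500 · 55.1 = 11.92 mm.
The walls impose strain ε = −(11.92)/12500 = -9.5323e-04; σ = Eε = 111000 · -9.5323e-04 = -105.8 MPa.

-106 MPa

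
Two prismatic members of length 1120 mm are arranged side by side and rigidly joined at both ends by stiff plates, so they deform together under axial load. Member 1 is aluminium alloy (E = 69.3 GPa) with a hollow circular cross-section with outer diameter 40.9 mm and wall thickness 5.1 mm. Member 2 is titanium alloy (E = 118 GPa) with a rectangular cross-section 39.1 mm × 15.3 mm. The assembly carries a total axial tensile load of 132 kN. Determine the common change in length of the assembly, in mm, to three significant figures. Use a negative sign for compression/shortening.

1.34 mm

A_1 = 573.6 mm².
A_2 = 598.2 mm².
Equal strain + equilibrium ⇒ each member carries load in proportion to AE: A₁E₁ = 39750000 N, A₂E₂ = 70590000 N, ΣAE = 110300000 N.
δ = PL/ΣAE = 132000·1120/110300000 = 1.34 mm.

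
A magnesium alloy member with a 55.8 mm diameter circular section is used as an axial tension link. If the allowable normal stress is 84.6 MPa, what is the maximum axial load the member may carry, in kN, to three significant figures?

207 kN

A = 2445 mm².
P_max = σ_allow · A = 84.6 · 2445 = 206900 N = 206.9 kN.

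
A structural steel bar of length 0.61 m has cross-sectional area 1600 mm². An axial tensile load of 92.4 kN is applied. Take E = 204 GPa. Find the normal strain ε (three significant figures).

2.83e-04

σ = N/A = 57.75 MPa; ε = σ/E = 57.75/204000 = 2.831e-04.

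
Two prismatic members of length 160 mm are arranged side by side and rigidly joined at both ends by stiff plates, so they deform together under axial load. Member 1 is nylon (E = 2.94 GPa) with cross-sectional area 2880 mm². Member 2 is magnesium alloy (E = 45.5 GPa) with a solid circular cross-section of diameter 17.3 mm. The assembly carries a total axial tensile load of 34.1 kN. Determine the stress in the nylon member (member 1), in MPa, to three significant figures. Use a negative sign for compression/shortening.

5.23 MPa

A_2 = 235.1 mm².
Equal strain + equilibrium ⇒ each member carries load in proportion to AE: A₁E₁ = 8467000 N, A₂E₂ = 10700000 N, ΣAE = 19160000 N.
σ₁ = P·E₁/ΣAE = 34100·2940/19160000 = 5.232 MPa.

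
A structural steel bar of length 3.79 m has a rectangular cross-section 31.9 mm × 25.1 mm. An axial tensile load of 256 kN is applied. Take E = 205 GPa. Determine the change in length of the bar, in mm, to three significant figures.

5.91 mm

A = 800.7 mm².
δ_mech = NL/(AE) = 256000·3790/(800.7·205000) = 5.911 mm.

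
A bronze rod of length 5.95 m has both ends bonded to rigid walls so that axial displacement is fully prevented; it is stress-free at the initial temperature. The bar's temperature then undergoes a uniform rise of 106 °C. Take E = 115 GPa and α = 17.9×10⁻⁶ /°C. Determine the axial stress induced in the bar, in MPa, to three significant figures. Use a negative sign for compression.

-218 MPa

Free thermal expansion αLΔT = 17.9e-6 · 5950 · 106 = 11.29 mm.
The walls impose strain ε = −(11.29)/5950 = -1.8974e-03; σ = Eε = 115000 · -1.8974e-03 = -218.2 MPa.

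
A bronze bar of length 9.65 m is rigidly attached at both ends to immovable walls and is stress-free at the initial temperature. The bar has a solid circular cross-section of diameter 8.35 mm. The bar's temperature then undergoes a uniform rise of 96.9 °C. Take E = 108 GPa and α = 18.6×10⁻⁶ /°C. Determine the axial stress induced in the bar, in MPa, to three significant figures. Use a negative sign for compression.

Free thermal expansion αLΔT = 18.6e-6 · 9650 · 96.9 = 17.39 mm.
The walls impose strain ε = −(17.39)/9650 = -1.8023e-03; σ = Eε = 108000 · -1.8023e-03 = -194.7 MPa.

-195 MPa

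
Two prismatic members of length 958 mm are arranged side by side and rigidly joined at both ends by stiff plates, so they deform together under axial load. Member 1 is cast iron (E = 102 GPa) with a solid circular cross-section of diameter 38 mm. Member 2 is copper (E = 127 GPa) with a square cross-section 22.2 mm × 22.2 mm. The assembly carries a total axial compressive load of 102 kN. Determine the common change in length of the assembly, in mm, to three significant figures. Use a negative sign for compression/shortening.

-0.548 mm

A_1 = 1134 mm².
A_2 = 492.8 mm².
Equal strain + equilibrium ⇒ each member carries load in proportion to AE: A₁E₁ = 115700000 N, A₂E₂ = 62590000 N, ΣAE = 178300000 N.
δ = PL/ΣAE = -102000·958/178300000 = -0.5481 mm.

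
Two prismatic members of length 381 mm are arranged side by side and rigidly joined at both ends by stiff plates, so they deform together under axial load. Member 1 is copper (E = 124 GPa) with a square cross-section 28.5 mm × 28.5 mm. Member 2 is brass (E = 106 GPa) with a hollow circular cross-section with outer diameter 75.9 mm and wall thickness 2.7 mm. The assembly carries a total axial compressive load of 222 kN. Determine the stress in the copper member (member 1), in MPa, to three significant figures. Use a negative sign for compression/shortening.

A_1 = 812.2 mm².
A_2 = 620.9 mm².
Equal strain + equilibrium ⇒ each member carries load in proportion to AE: A₁E₁ = 100700000 N, A₂E₂ = 65820000 N, ΣAE = 166500000 N.
σ₁ = P·E₁/ΣAE = -222000·124000/166500000 = -165.3 MPa.

-165 MPa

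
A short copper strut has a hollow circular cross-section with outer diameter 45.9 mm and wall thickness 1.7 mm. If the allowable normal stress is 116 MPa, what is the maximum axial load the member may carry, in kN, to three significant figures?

A = 236.1 mm².
P_max = σ_allow · A = 116 · 236.1 = 27380 N = 27.38 kN.

27.4 kN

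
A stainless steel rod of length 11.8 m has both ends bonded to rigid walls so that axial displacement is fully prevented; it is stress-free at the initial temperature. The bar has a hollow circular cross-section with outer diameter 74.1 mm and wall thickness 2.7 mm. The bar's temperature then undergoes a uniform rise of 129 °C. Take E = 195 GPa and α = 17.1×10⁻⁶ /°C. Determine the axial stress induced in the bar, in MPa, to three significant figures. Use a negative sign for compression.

-430 MPa

Free thermal expansion αLΔT = 17.1e-6 · 11800 · 129 = 26.03 mm.
The walls impose strain ε = −(26.03)/11800 = -2.2059e-03; σ = Eε = 195000 · -2.2059e-03 = -430.2 MPa.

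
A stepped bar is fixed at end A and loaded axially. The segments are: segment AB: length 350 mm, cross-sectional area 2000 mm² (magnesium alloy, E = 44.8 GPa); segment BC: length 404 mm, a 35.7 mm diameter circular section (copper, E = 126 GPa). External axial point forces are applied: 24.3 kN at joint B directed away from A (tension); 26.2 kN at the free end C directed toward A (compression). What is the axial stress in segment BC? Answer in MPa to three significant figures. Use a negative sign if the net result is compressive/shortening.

-26.2 MPa

Internal axial forces (sectioning from the free end, tension +): N_BC = -26.2 kN, N_AB = -1.9 kN.
A_BC = 1001 mm².
σ_BC = N_BC/A_BC = -26200/1001 = -26.17 MPa.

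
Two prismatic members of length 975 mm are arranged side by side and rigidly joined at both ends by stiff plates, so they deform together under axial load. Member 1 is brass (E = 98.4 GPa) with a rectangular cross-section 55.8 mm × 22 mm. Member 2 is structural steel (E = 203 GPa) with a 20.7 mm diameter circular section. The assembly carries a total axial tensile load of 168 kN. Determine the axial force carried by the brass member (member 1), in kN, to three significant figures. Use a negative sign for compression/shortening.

A_1 = 1228 mm².
A_2 = 336.5 mm².
Equal strain + equilibrium ⇒ each member carries load in proportion to AE: A₁E₁ = 120800000 N, A₂E₂ = 68320000 N, ΣAE = 189100000 N.
F₁ = P·A₁E₁/ΣAE = 168000·120800000/189100000 = 107300 N.

107 kN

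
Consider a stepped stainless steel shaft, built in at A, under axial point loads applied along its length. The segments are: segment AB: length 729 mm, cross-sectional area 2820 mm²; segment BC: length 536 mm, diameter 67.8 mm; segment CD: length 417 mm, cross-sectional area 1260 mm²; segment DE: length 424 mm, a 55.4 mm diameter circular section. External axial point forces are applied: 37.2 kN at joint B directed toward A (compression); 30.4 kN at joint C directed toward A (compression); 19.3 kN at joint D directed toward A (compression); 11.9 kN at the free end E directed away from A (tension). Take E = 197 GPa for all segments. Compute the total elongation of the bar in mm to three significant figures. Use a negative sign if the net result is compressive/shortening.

Internal axial forces (sectioning from the free end, tension +): N_DE = 11.9 kN, N_CD = -7.4 kN, N_BC = -37.8 kN, N_AB = -75 kN.
A_BC = 3610 mm².
A_DE = 2411 mm².
δ_AB = -75000·729/(2820·197000) = -0.09842 mm
δ_BC = -37800·536/(3610·197000) = -0.02849 mm
δ_CD = -7400·417/(1260·197000) = -0.01243 mm
δ_DE = 11900·424/(2411·197000) = 0.01063 mm
δ = Σδ_i = -0.1287 mm.

-0.129 mm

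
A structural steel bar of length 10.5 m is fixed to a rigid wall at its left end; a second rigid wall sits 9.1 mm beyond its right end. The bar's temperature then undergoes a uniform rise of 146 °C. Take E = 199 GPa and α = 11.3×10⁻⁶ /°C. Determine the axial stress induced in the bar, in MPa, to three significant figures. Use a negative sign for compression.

-156 MPa

Free thermal expansion αLΔT = 11.3e-6 · 10500 · 146 = 17.32 mm.
The walls engage after the gap closes; constrained expansion = 17.32 − 9.1 = 8.223 mm.
The walls impose strain ε = −(8.223)/10500 = -7.8313e-04; σ = Eε = 199000 · -7.8313e-04 = -155.8 MPa.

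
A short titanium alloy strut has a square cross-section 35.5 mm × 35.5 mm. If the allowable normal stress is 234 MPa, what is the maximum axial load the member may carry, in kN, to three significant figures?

A = 1260 mm².
P_max = σ_allow · A = 234 · 1260 = 294900 N = 294.9 kN.

295 kN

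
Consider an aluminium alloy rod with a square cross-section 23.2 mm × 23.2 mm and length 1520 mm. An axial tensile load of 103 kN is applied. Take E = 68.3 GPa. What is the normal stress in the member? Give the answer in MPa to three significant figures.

191 MPa

A = 538.2 mm².
σ = N/A = 103000/538.2 = 191.4 MPa.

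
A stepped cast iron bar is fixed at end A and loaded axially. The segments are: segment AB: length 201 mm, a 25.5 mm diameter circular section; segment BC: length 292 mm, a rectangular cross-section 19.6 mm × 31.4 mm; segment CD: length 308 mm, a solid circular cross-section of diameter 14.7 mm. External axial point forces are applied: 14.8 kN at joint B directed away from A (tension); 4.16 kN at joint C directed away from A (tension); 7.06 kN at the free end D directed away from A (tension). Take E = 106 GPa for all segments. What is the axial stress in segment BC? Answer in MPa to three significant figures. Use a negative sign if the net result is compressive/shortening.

Internal axial forces (sectioning from the free end, tension +): N_CD = 7.06 kN, N_BC = 11.22 kN, N_AB = 26.02 kN.
A_BC = 615.4 mm².
σ_BC = N_BC/A_BC = 11220/615.4 = 18.23 MPa.

18.2 MPa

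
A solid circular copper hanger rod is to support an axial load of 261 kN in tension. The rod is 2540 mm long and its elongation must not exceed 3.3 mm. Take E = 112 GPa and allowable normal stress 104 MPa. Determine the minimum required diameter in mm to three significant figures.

56.5 mm

Required area A ≥ P/σ_allow = 261000/104 = 2510 mm².
For a solid circular section, d ≥ √(4A/π) = 56.53 mm.
Elongation limit: A ≥ PL/(Eδ_allow) = 261000·2540/(112000·3.3) = 1794 mm² ⇒ d ≥ 47.79 mm.
The stress limit governs.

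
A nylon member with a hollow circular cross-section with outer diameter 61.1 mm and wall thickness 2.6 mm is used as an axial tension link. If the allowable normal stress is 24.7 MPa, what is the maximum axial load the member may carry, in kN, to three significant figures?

11.8 kN

A = 477.8 mm².
P_max = σ_allow · A = 24.7 · 477.8 = 11800 N = 11.8 kN.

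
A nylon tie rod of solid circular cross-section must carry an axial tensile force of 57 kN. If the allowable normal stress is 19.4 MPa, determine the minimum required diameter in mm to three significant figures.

Required area A ≥ P/σ_allow = 57000/19.4 = 2938 mm².
For a solid circular section, d ≥ √(4A/π) = 61.16 mm.

61.2 mm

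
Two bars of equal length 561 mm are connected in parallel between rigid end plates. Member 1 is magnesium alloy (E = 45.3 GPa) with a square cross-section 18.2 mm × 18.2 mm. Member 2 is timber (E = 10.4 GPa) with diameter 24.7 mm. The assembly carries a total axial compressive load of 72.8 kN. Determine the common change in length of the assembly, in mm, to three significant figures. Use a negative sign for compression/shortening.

A_1 = 331.2 mm².
A_2 = 479.2 mm².
Equal strain + equilibrium ⇒ each member carries load in proportion to AE: A₁E₁ = 15010000 N, A₂E₂ = 4983000 N, ΣAE = 19990000 N.
δ = PL/ΣAE = -72800·561/19990000 = -2.043 mm.

-2.04 mm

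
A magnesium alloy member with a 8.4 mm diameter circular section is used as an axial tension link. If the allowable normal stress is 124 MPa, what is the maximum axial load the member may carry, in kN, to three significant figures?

A = 55.42 mm².
P_max = σ_allow · A = 124 · 55.42 = 6872 N = 6.872 kN.

6.87 kN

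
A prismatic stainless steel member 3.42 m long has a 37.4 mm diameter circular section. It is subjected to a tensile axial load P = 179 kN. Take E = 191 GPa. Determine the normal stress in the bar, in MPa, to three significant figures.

A = 1099 mm².
σ = N/A = 179000/1099 = 162.9 MPa.

163 MPa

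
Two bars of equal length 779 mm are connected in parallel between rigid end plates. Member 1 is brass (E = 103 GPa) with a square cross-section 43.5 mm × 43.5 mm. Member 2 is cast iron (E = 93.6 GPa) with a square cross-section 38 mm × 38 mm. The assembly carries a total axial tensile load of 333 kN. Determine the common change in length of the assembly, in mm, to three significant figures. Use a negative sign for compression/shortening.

0.786 mm

A_1 = 1892 mm².
A_2 = 1444 mm².
Equal strain + equilibrium ⇒ each member carries load in proportion to AE: A₁E₁ = 194900000 N, A₂E₂ = 135200000 N, ΣAE = 330100000 N.
δ = PL/ΣAE = 333000·779/330100000 = 0.7859 mm.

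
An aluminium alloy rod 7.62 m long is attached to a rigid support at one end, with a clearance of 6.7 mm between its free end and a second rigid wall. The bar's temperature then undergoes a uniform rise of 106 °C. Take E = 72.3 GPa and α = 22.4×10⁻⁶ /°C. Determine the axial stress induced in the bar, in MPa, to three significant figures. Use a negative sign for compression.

-108 MPa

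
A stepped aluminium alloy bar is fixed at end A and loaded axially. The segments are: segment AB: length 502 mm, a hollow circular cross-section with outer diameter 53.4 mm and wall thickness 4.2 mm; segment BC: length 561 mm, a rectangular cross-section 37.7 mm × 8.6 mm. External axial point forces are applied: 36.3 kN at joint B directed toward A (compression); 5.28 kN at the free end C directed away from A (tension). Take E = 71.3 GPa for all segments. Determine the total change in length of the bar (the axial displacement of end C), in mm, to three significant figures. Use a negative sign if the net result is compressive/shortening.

-0.208 mm

Internal axial forces (sectioning from the free end, tension +): N_BC = 5.28 kN, N_AB = -31.02 kN.
A_AB = 649.2 mm².
A_BC = 324.2 mm².
δ_AB = -31020·502/(649.2·71300) = -0.3364 mm
δ_BC = 5280·561/(324.2·71300) = 0.1281 mm
δ = Σδ_i = -0.2083 mm.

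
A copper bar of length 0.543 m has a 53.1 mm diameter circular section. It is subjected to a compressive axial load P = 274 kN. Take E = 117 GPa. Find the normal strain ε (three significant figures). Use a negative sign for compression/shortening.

A = 2215 mm².
σ = N/A = -123.7 MPa; ε = σ/E = -123.7/117000 = -1.058e-03.

-0.00106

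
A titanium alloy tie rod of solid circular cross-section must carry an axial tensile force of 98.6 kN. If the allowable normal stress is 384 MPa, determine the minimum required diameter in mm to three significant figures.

Required area A ≥ P/σ_allow = 98600/384 = 256.8 mm².
For a solid circular section, d ≥ √(4A/π) = 18.08 mm.

18.1 mm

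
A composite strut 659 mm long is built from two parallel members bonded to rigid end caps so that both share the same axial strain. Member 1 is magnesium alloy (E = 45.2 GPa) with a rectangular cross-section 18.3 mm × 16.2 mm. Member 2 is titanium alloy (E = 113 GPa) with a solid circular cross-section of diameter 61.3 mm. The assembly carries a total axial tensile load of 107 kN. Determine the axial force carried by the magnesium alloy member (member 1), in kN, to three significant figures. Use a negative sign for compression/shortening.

4.13 kN

A_1 = 296.5 mm².
A_2 = 2951 mm².
Equal strain + equilibrium ⇒ each member carries load in proportion to AE: A₁E₁ = 13400000 N, A₂E₂ = 333500000 N, ΣAE = 346900000 N.
F₁ = P·A₁E₁/ΣAE = 107000·13400000/346900000 = 4133 N.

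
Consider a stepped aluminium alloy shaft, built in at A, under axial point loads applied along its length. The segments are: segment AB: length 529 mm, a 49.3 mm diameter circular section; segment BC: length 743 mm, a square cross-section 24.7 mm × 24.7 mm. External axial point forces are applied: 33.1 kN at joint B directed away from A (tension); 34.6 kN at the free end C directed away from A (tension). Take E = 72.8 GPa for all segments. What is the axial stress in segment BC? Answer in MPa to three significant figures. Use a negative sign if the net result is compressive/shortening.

56.7 MPa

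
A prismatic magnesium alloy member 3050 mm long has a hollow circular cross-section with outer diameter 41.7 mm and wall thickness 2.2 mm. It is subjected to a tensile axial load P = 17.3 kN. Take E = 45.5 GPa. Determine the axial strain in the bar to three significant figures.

0.00139

A = 273 mm².
σ = N/A = 63.37 MPa; ε = σ/E = 63.37/45500 = 1.393e-03.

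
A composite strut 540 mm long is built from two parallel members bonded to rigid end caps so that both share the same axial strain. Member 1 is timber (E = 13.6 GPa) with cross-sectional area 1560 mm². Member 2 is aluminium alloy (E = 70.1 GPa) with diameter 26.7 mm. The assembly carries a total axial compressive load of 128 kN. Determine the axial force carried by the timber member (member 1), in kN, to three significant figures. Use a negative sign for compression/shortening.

A_2 = 559.9 mm².
Equal strain + equilibrium ⇒ each member carries load in proportion to AE: A₁E₁ = 21220000 N, A₂E₂ = 39250000 N, ΣAE = 60470000 N.
F₁ = P·A₁E₁/ΣAE = -128000·21220000/60470000 = -44910 N.

-44.9 kN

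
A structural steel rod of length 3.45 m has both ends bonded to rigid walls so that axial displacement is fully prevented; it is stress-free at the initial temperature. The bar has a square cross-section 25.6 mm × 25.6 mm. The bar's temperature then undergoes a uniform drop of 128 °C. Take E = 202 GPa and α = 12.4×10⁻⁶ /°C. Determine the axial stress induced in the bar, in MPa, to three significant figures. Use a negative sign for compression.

Free thermal expansion αLΔT = 12.4e-6 · 3450 · -128 = -5.476 mm.
The walls impose strain ε = −(-5.476)/3450 = 1.5872e-03; σ = Eε = 202000 · 1.5872e-03 = 320.6 MPa.

321 MPa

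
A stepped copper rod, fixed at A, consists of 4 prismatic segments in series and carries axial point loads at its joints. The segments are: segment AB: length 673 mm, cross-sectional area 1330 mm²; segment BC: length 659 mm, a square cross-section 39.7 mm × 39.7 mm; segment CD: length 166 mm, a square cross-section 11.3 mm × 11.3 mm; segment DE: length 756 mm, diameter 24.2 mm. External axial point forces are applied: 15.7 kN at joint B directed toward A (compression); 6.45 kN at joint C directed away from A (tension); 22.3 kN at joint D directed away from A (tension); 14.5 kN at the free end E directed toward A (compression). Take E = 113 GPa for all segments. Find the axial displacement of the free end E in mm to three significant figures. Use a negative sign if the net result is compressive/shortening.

Internal axial forces (sectioning from the free end, tension +): N_DE = -14.5 kN, N_CD = 7.8 kN, N_BC = 14.25 kN, N_AB = -1.45 kN.
A_BC = 1576 mm².
A_CD = 127.7 mm².
A_DE = 460 mm².
δ_AB = -1450·673/(1330·113000) = -0.006493 mm
δ_BC = 14250·659/(1576·113000) = 0.05273 mm
δ_CD = 7800·166/(127.7·113000) = 0.08974 mm
δ_DE = -14500·756/(460·113000) = -0.2109 mm
δ = Σδ_i = -0.07494 mm.

-0.0749 mm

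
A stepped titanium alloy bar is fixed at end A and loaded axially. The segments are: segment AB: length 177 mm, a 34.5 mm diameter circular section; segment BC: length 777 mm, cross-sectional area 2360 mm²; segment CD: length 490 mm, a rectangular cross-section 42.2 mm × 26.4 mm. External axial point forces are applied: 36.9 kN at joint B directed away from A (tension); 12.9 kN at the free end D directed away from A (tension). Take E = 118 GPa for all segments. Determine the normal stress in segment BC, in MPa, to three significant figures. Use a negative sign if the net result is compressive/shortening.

5.47 MPa

Internal axial forces (sectioning from the free end, tension +): N_CD = 12.9 kN, N_BC = 12.9 kN, N_AB = 49.8 kN.
σ_BC = N_BC/A_BC = 12900/2360 = 5.466 MPa.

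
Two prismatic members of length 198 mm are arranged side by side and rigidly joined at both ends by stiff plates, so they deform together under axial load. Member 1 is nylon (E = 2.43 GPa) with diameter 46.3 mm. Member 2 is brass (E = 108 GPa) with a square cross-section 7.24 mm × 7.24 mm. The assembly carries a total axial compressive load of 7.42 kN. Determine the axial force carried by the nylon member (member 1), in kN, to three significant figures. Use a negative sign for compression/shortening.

-3.11 kN

A_1 = 1684 mm².
A_2 = 52.42 mm².
Equal strain + equilibrium ⇒ each member carries load in proportion to AE: A₁E₁ = 4091000 N, A₂E₂ = 5661000 N, ΣAE = 9752000 N.
F₁ = P·A₁E₁/ΣAE = -7420·4091000/9752000 = -3113 N.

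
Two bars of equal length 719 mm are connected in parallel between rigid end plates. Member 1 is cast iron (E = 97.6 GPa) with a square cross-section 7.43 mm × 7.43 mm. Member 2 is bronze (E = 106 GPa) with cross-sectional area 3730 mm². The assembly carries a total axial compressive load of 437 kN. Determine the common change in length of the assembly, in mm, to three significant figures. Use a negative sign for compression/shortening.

-0.784 mm

A_1 = 55.2 mm².
Equal strain + equilibrium ⇒ each member carries load in proportion to AE: A₁E₁ = 5388000 N, A₂E₂ = 395400000 N, ΣAE = 400800000 N.
δ = PL/ΣAE = -437000·719/400800000 = -0.784 mm.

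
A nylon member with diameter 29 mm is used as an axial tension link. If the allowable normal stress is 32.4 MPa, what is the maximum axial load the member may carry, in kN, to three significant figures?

21.4 kN

A = 660.5 mm².
P_max = σ_allow · A = 32.4 · 660.5 = 21400 N = 21.4 kN.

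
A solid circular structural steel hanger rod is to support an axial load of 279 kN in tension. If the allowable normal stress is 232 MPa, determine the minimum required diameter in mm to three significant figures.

39.1 mm

Required area A ≥ P/σ_allow = 279000/232 = 1203 mm².
For a solid circular section, d ≥ √(4A/π) = 39.13 mm.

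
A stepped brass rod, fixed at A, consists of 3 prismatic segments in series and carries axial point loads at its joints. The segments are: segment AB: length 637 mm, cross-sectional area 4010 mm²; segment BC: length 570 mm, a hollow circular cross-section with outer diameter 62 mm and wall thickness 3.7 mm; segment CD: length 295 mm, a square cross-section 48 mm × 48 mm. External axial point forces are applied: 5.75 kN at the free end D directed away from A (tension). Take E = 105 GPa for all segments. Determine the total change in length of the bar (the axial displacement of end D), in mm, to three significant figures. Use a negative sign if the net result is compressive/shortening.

0.0618 mm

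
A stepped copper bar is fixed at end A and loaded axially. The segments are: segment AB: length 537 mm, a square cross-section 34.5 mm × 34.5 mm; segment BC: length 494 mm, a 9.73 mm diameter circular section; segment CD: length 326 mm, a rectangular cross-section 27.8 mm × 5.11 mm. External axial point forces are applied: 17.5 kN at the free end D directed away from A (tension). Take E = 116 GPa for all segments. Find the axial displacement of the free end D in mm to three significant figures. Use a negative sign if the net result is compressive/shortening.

1.42 mm

Internal axial forces (sectioning from the free end, tension +): N_CD = 17.5 kN, N_BC = 17.5 kN, N_AB = 17.5 kN.
A_AB = 1190 mm².
A_BC = 74.36 mm².
A_CD = 142.1 mm².
δ_AB = 17500·537/(1190·116000) = 0.06806 mm
δ_BC = 17500·494/(74.36·116000) = 1.002 mm
δ_CD = 17500·326/(142.1·116000) = 0.3462 mm
δ = Σδ_i = 1.417 mm.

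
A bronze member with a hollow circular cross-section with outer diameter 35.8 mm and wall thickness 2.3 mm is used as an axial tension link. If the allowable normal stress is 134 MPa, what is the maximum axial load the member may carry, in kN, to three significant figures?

32.4 kN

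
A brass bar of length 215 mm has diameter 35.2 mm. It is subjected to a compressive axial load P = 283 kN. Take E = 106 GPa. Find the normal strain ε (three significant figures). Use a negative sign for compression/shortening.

A = 973.1 mm².
σ = N/A = -290.8 MPa; ε = σ/E = -290.8/106000 = -2.744e-03.

-0.00274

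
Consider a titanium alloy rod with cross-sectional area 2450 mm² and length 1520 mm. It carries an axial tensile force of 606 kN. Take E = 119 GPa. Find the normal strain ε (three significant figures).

0.00208

σ = N/A = 247.3 MPa; ε = σ/E = 247.3/119000 = 2.079e-03.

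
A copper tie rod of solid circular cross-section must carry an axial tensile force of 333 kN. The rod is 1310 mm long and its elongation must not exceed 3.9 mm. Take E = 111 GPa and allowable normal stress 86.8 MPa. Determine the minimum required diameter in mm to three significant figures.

69.9 mm

Required area A ≥ P/σ_allow = 333000/86.8 = 3836 mm².
For a solid circular section, d ≥ √(4A/π) = 69.89 mm.
Elongation limit: A ≥ PL/(Eδ_allow) = 333000·1310/(111000·3.9) = 1008 mm² ⇒ d ≥ 35.82 mm.
The stress limit governs.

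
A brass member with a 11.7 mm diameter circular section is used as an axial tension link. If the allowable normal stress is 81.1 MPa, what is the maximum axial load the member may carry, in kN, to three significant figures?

8.72 kN

A = 107.5 mm².
P_max = σ_allow · A = 81.1 · 107.5 = 8719 N = 8.719 kN.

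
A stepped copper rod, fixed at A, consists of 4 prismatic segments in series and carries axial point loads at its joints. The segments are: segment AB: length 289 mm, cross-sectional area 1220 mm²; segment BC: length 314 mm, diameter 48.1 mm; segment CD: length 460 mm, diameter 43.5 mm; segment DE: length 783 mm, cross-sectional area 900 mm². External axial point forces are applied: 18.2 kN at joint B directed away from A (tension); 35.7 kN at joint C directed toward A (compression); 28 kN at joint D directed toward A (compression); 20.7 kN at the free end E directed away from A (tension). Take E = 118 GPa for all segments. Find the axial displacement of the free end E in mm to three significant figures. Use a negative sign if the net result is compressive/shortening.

0.0207 mm

Internal axial forces (sectioning from the free end, tension +): N_DE = 20.7 kN, N_CD = -7.3 kN, N_BC = -43 kN, N_AB = -24.8 kN.
A_BC = 1817 mm².
A_CD = 1486 mm².
δ_AB = -24800·289/(1220·118000) = -0.04979 mm
δ_BC = -43000·314/(1817·118000) = -0.06297 mm
δ_CD = -7300·460/(1486·118000) = -0.01915 mm
δ_DE = 20700·783/(900·118000) = 0.1526 mm
δ = Σδ_i = 0.02071 mm.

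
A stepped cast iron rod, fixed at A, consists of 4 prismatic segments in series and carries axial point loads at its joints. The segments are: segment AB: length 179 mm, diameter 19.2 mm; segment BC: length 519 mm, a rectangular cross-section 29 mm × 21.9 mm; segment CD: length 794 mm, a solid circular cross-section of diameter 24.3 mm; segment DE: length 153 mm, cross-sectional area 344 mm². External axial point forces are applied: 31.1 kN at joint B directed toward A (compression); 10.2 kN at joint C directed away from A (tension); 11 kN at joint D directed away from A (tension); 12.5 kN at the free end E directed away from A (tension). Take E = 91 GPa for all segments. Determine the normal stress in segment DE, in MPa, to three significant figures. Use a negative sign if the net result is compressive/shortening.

36.3 MPa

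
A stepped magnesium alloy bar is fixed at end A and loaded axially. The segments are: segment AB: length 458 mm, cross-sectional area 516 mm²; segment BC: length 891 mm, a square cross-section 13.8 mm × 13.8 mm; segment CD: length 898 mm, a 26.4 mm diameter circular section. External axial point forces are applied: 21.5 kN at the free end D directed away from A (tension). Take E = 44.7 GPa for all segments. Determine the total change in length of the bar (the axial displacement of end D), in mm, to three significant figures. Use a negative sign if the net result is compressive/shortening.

3.47 mm

Internal axial forces (sectioning from the free end, tension +): N_CD = 21.5 kN, N_BC = 21.5 kN, N_AB = 21.5 kN.
A_BC = 190.4 mm².
A_CD = 547.4 mm².
δ_AB = 21500·458/(516·44700) = 0.4269 mm
δ_BC = 21500·891/(190.4·44700) = 2.25 mm
δ_CD = 21500·898/(547.4·44700) = 0.7891 mm
δ = Σδ_i = 3.466 mm.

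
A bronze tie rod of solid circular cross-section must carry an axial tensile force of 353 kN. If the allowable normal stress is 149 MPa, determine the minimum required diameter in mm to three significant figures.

54.9 mm

Required area A ≥ P/σ_allow = 353000/149 = 2369 mm².
For a solid circular section, d ≥ √(4A/π) = 54.92 mm.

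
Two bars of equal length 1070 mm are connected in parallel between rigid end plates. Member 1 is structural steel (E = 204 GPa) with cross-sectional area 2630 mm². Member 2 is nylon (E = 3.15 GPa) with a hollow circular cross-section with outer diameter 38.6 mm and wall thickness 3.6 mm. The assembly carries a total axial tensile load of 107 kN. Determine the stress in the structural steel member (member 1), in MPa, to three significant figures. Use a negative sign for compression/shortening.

40.6 MPa

A_2 = 395.8 mm².
Equal strain + equilibrium ⇒ each member carries load in proportion to AE: A₁E₁ = 536500000 N, A₂E₂ = 1247000 N, ΣAE = 537800000 N.
σ₁ = P·E₁/ΣAE = 107000·204000/537800000 = 40.59 MPa.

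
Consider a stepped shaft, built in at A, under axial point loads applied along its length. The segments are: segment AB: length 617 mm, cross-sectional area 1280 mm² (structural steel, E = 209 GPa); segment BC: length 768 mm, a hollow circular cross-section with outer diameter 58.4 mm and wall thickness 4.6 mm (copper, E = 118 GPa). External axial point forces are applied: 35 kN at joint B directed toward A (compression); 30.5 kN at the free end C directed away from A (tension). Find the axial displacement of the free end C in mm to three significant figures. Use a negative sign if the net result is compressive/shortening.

0.245 mm

Internal axial forces (sectioning from the free end, tension +): N_BC = 30.5 kN, N_AB = -4.5 kN.
A_BC = 777.5 mm².
δ_AB = -4500·617/(1280·209000) = -0.01038 mm
δ_BC = 30500·768/(777.5·118000) = 0.2553 mm
δ = Σδ_i = 0.2449 mm.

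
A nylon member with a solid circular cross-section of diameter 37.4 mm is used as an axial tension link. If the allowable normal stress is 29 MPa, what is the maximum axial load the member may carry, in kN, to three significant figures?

A = 1099 mm².
P_max = σ_allow · A = 29 · 1099 = 31860 N = 31.86 kN.

31.9 kN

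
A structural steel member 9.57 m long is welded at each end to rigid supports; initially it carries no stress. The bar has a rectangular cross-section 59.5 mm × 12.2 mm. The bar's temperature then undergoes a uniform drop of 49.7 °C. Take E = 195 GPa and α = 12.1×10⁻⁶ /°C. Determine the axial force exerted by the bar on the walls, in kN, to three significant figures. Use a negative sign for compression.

85.1 kN

Free thermal expansion αLΔT = 12.1e-6 · 9570 · -49.7 = -5.755 mm.
The walls impose strain ε = −(-5.755)/9570 = 6.0137e-04; σ = Eε = 195000 · 6.0137e-04 = 117.3 MPa.
Wall reaction R = σ·A = 117.3·725.9 = 85120 N = 85.12 kN.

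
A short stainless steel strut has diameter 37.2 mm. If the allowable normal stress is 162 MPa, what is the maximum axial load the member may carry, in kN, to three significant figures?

A = 1087 mm².
P_max = σ_allow · A = 162 · 1087 = 176100 N = 176.1 kN.

176 kN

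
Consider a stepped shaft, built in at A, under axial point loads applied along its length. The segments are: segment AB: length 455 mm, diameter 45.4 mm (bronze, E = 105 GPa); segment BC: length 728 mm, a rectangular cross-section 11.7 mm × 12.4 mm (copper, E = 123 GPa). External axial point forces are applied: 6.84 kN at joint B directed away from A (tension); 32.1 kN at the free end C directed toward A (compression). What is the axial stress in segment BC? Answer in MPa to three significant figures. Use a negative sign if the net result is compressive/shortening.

Internal axial forces (sectioning from the free end, tension +): N_BC = -32.1 kN, N_AB = -25.26 kN.
A_BC = 145.1 mm².
σ_BC = N_BC/A_BC = -32100/145.1 = -221.3 MPa.

-221 MPa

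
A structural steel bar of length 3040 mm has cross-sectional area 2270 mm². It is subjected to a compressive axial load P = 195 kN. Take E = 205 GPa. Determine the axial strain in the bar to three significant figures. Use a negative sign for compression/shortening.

σ = N/A = -85.9 MPa; ε = σ/E = -85.9/205000 = -4.190e-04.

-4.19e-04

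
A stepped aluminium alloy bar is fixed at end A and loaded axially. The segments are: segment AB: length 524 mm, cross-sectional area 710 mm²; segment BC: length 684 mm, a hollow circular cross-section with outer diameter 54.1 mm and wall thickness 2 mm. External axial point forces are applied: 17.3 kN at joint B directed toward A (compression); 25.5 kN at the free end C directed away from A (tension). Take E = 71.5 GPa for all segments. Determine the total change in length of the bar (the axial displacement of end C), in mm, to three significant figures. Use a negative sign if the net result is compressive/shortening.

0.830 mm

Internal axial forces (sectioning from the free end, tension +): N_BC = 25.5 kN, N_AB = 8.2 kN.
A_BC = 327.4 mm².
δ_AB = 8200·524/(710·71500) = 0.08464 mm
δ_BC = 25500·684/(327.4·71500) = 0.7452 mm
δ = Σδ_i = 0.8298 mm.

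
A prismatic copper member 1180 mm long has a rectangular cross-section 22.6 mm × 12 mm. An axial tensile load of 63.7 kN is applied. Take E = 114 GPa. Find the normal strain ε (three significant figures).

0.00206

A = 271.2 mm².
σ = N/A = 234.9 MPa; ε = σ/E = 234.9/114000 = 2.060e-03.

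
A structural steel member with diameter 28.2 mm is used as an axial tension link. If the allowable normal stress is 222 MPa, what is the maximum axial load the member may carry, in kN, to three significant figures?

139 kN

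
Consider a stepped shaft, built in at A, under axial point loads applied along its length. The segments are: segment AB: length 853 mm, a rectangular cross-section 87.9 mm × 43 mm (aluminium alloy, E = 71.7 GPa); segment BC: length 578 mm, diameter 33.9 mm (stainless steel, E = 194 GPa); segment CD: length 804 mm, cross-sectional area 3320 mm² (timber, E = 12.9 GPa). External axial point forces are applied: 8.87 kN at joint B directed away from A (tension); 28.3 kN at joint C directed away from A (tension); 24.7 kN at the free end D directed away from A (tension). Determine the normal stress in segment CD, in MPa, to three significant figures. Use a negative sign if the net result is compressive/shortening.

7.44 MPa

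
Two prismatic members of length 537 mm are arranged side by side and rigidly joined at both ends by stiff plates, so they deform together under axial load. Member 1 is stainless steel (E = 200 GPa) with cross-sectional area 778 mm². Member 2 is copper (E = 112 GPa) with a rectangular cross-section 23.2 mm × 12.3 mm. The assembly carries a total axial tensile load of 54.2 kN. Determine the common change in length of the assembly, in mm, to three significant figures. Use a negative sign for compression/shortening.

0.155 mm

A_2 = 285.4 mm².
Equal strain + equilibrium ⇒ each member carries load in proportion to AE: A₁E₁ = 155600000 N, A₂E₂ = 31960000 N, ΣAE = 187600000 N.
δ = PL/ΣAE = 54200·537/187600000 = 0.1552 mm.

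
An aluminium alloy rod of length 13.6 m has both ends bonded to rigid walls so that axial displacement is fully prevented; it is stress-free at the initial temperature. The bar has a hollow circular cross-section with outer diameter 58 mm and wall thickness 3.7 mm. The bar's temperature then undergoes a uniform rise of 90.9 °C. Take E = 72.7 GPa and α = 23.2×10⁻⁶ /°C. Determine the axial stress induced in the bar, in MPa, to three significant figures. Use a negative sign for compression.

-153 MPa

Free thermal expansion αLΔT = 23.2e-6 · 13600 · 90.9 = 28.68 mm.
The walls impose strain ε = −(28.68)/13600 = -2.1089e-03; σ = Eε = 72700 · -2.1089e-03 = -153.3 MPa.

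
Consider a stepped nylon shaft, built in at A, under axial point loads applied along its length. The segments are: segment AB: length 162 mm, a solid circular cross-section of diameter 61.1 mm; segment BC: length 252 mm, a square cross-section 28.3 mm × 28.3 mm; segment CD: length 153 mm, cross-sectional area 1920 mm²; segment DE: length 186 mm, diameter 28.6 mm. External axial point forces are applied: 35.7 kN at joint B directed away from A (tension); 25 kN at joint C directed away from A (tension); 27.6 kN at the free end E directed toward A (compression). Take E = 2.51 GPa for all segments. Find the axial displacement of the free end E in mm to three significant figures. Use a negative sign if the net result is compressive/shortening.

-3.66 mm

Internal axial forces (sectioning from the free end, tension +): N_DE = -27.6 kN, N_CD = -27.6 kN, N_BC = -2.6 kN, N_AB = 33.1 kN.
A_AB = 2932 mm².
A_BC = 800.9 mm².
A_DE = 642.4 mm².
δ_AB = 33100·162/(2932·2510) = 0.7286 mm
δ_BC = -2600·252/(800.9·2510) = -0.3259 mm
δ_CD = -27600·153/(1920·2510) = -0.8762 mm
δ_DE = -27600·186/(642.4·2510) = -3.184 mm
δ = Σδ_i = -3.657 mm.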